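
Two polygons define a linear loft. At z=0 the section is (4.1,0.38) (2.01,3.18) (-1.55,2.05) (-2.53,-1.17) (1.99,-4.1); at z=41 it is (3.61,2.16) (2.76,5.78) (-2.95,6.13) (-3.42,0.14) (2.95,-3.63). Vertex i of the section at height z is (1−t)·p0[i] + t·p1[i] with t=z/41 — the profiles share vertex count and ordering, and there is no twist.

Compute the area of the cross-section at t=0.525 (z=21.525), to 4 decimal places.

Area at t=0.525: 39.6356

Cross-section at t=0.525: each vertex is (1-t)·p0[i] + t·p1[i].
  v1: (1-0.525)·(4.1,0.38) + 0.525·(3.61,2.16) = (3.8427,1.3145)
  v2: (1-0.525)·(2.01,3.18) + 0.525·(2.76,5.78) = (2.4037,4.5450)
  v3: (1-0.525)·(-1.55,2.05) + 0.525·(-2.95,6.13) = (-2.2850,4.1920)
  v4: (1-0.525)·(-2.53,-1.17) + 0.525·(-3.42,0.14) = (-2.9973,-0.4822)
  v5: (1-0.525)·(1.99,-4.1) + 0.525·(2.95,-3.63) = (2.4940,-3.8533)
Shoelace sum Σ(x_i·y_{i+1} − x_{i+1}·y_i):
  i=1: 3.8427·4.5450 − 2.4037·1.3145 = +14.3056 (running +14.3056)
  i=2: 2.4037·4.1920 − -2.2850·4.5450 = +20.4618 (running +34.7674)
  i=3: -2.2850·-0.4822 − -2.9973·4.1920 = +13.6664 (running +48.4338)
  i=4: -2.9973·-3.8533 − 2.4940·-0.4822 = +12.7519 (running +61.1857)
  i=5: 2.4940·1.3145 − 3.8427·-3.8533 = +18.0854 (running +79.2712)
Area = |Σ|/2 = |79.2712|/2 = 39.6356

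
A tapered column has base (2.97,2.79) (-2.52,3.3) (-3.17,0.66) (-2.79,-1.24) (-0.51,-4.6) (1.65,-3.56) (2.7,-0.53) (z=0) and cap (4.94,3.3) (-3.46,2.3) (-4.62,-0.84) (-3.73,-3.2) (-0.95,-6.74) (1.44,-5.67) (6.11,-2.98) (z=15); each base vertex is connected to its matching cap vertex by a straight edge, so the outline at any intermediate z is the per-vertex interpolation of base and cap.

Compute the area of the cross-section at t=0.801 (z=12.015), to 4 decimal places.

Cross-section at t=0.801: each vertex is (1-t)·p0[i] + t·p1[i].
  v1: (1-0.801)·(2.97,2.79) + 0.801·(4.94,3.3) = (4.5480,3.1985)
  v2: (1-0.801)·(-2.52,3.3) + 0.801·(-3.46,2.3) = (-3.2729,2.4990)
  v3: (1-0.801)·(-3.17,0.66) + 0.801·(-4.62,-0.84) = (-4.3315,-0.5415)
  v4: (1-0.801)·(-2.79,-1.24) + 0.801·(-3.73,-3.2) = (-3.5429,-2.8100)
  v5: (1-0.801)·(-0.51,-4.6) + 0.801·(-0.95,-6.74) = (-0.8624,-6.3141)
  v6: (1-0.801)·(1.65,-3.56) + 0.801·(1.44,-5.67) = (1.4818,-5.2501)
  v7: (1-0.801)·(2.7,-0.53) + 0.801·(6.11,-2.98) = (5.4314,-2.4925)
Shoelace sum Σ(x_i·y_{i+1} − x_{i+1}·y_i):
  i=1: 4.5480·2.4990 − -3.2729·3.1985 = +21.8339 (running +21.8339)
  i=2: -3.2729·-0.5415 − -4.3315·2.4990 = +12.5966 (running +34.4305)
  i=3: -4.3315·-2.8100 − -3.5429·-0.5415 = +10.2527 (running +44.6832)
  i=4: -3.5429·-6.3141 − -0.8624·-2.8100 = +19.9472 (running +64.6304)
  i=5: -0.8624·-5.2501 − 1.4818·-6.3141 = +13.8841 (running +78.5145)
  i=6: 1.4818·-2.4925 − 5.4314·-5.2501 = +24.8222 (running +103.3367)
  i=7: 5.4314·3.1985 − 4.5480·-2.4925 = +28.7080 (running +132.0447)
Area = |Σ|/2 = |132.0447|/2 = 66.0224

Area at t=0.801: 66.0224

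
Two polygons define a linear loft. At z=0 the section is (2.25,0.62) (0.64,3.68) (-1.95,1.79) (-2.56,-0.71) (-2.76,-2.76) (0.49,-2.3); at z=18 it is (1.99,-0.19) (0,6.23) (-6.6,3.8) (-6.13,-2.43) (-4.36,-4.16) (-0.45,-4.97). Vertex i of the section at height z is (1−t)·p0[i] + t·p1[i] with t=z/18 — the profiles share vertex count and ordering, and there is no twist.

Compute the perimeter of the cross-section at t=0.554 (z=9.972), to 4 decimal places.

Cross-section at t=0.554: each vertex is (1-t)·p0[i] + t·p1[i].
  v1: (1-0.554)·(2.25,0.62) + 0.554·(1.99,-0.19) = (2.1060,0.1713)
  v2: (1-0.554)·(0.64,3.68) + 0.554·(0,6.23) = (0.2854,5.0927)
  v3: (1-0.554)·(-1.95,1.79) + 0.554·(-6.6,3.8) = (-4.5261,2.9035)
  v4: (1-0.554)·(-2.56,-0.71) + 0.554·(-6.13,-2.43) = (-4.5378,-1.6629)
  v5: (1-0.554)·(-2.76,-2.76) + 0.554·(-4.36,-4.16) = (-3.6464,-3.5356)
  v6: (1-0.554)·(0.49,-2.3) + 0.554·(-0.45,-4.97) = (-0.0308,-3.7792)
Perimeter = Σ |v_{i+1} − v_i|:
  edge 1→2: √(-1.8205² + 4.9214²) = 5.2474 (running 5.2474)
  edge 2→3: √(-4.8115² + -2.1892²) = 5.2861 (running 10.5335)
  edge 3→4: √(-0.0117² + -4.5664²) = 4.5664 (running 15.0999)
  edge 4→5: √(0.8914² + -1.8727²) = 2.0740 (running 17.1740)
  edge 5→6: √(3.6156² + -0.2436²) = 3.6238 (running 20.7978)
  edge 6→1: √(2.1367² + 3.9504²) = 4.4913 (running 25.2891)
Perimeter = 25.2891

Perimeter at t=0.554: 25.2891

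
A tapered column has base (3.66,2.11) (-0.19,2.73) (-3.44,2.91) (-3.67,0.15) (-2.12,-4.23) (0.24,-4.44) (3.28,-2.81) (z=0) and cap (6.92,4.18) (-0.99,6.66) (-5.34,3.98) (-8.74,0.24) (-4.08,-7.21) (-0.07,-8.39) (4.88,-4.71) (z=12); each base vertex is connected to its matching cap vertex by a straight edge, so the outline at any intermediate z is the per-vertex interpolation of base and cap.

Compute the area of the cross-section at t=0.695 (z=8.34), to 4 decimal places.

Area at t=0.695: 113.1576

Cross-section at t=0.695: each vertex is (1-t)·p0[i] + t·p1[i].
  v1: (1-0.695)·(3.66,2.11) + 0.695·(6.92,4.18) = (5.9257,3.5486)
  v2: (1-0.695)·(-0.19,2.73) + 0.695·(-0.99,6.66) = (-0.7460,5.4613)
  v3: (1-0.695)·(-3.44,2.91) + 0.695·(-5.34,3.98) = (-4.7605,3.6536)
  v4: (1-0.695)·(-3.67,0.15) + 0.695·(-8.74,0.24) = (-7.1936,0.2125)
  v5: (1-0.695)·(-2.12,-4.23) + 0.695·(-4.08,-7.21) = (-3.4822,-6.3011)
  v6: (1-0.695)·(0.24,-4.44) + 0.695·(-0.07,-8.39) = (0.0246,-7.1853)
  v7: (1-0.695)·(3.28,-2.81) + 0.695·(4.88,-4.71) = (4.3920,-4.1305)
Shoelace sum Σ(x_i·y_{i+1} − x_{i+1}·y_i):
  i=1: 5.9257·5.4613 − -0.7460·3.5486 = +35.0096 (running +35.0096)
  i=2: -0.7460·3.6536 − -4.7605·5.4613 = +23.2731 (running +58.2827)
  i=3: -4.7605·0.2125 − -7.1936·3.6536 = +25.2712 (running +83.5540)
  i=4: -7.1936·-6.3011 − -3.4822·0.2125 = +46.0680 (running +129.6220)
  i=5: -3.4822·-7.1853 − 0.0246·-6.3011 = +25.1752 (running +154.7972)
  i=6: 0.0246·-4.1305 − 4.3920·-7.1853 = +31.4562 (running +186.2534)
  i=7: 4.3920·3.5486 − 5.9257·-4.1305 = +40.0618 (running +226.3152)
Area = |Σ|/2 = |226.3152|/2 = 113.1576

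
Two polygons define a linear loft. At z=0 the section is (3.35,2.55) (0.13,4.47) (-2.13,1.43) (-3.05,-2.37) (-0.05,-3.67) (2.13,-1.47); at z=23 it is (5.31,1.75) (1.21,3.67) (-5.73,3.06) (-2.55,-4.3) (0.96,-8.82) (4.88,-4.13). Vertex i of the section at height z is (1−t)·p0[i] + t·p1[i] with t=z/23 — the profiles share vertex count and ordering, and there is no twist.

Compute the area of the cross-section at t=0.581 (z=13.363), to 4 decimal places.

Area at t=0.581: 60.5947

Cross-section at t=0.581: each vertex is (1-t)·p0[i] + t·p1[i].
  v1: (1-0.581)·(3.35,2.55) + 0.581·(5.31,1.75) = (4.4888,2.0852)
  v2: (1-0.581)·(0.13,4.47) + 0.581·(1.21,3.67) = (0.7575,4.0052)
  v3: (1-0.581)·(-2.13,1.43) + 0.581·(-5.73,3.06) = (-4.2216,2.3770)
  v4: (1-0.581)·(-3.05,-2.37) + 0.581·(-2.55,-4.3) = (-2.7595,-3.4913)
  v5: (1-0.581)·(-0.05,-3.67) + 0.581·(0.96,-8.82) = (0.5368,-6.6621)
  v6: (1-0.581)·(2.13,-1.47) + 0.581·(4.88,-4.13) = (3.7277,-3.0155)
Shoelace sum Σ(x_i·y_{i+1} − x_{i+1}·y_i):
  i=1: 4.4888·4.0052 − 0.7575·2.0852 = +16.3989 (running +16.3989)
  i=2: 0.7575·2.3770 − -4.2216·4.0052 = +18.7089 (running +35.1078)
  i=3: -4.2216·-3.4913 − -2.7595·2.3770 = +21.2984 (running +56.4062)
  i=4: -2.7595·-6.6621 − 0.5368·-3.4913 = +20.2584 (running +76.6646)
  i=5: 0.5368·-3.0155 − 3.7277·-6.6621 = +23.2161 (running +99.8807)
  i=6: 3.7277·2.0852 − 4.4888·-3.0155 = +21.3088 (running +121.1895)
Area = |Σ|/2 = |121.1895|/2 = 60.5947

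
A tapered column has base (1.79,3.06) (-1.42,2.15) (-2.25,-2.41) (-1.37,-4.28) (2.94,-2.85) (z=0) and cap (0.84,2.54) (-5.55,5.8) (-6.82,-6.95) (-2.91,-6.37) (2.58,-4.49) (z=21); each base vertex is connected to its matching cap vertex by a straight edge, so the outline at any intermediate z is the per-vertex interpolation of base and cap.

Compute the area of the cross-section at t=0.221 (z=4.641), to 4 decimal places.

Area at t=0.221: 35.6607

Cross-section at t=0.221: each vertex is (1-t)·p0[i] + t·p1[i].
  v1: (1-0.221)·(1.79,3.06) + 0.221·(0.84,2.54) = (1.5801,2.9451)
  v2: (1-0.221)·(-1.42,2.15) + 0.221·(-5.55,5.8) = (-2.3327,2.9566)
  v3: (1-0.221)·(-2.25,-2.41) + 0.221·(-6.82,-6.95) = (-3.2600,-3.4133)
  v4: (1-0.221)·(-1.37,-4.28) + 0.221·(-2.91,-6.37) = (-1.7103,-4.7419)
  v5: (1-0.221)·(2.94,-2.85) + 0.221·(2.58,-4.49) = (2.8604,-3.2124)
Shoelace sum Σ(x_i·y_{i+1} − x_{i+1}·y_i):
  i=1: 1.5801·2.9566 − -2.3327·2.9451 = +11.5417 (running +11.5417)
  i=2: -2.3327·-3.4133 − -3.2600·2.9566 = +17.6010 (running +29.1427)
  i=3: -3.2600·-4.7419 − -1.7103·-3.4133 = +9.6204 (running +38.7632)
  i=4: -1.7103·-3.2124 − 2.8604·-4.7419 = +19.0583 (running +57.8214)
  i=5: 2.8604·2.9451 − 1.5801·-3.2124 = +13.5000 (running +71.3215)
Area = |Σ|/2 = |71.3215|/2 = 35.6607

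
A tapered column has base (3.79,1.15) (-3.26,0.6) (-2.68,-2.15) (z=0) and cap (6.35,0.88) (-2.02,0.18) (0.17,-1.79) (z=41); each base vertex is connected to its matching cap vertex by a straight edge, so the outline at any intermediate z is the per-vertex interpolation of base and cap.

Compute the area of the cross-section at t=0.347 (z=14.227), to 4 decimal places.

Area at t=0.347: 9.6503

Cross-section at t=0.347: each vertex is (1-t)·p0[i] + t·p1[i].
  v1: (1-0.347)·(3.79,1.15) + 0.347·(6.35,0.88) = (4.6783,1.0563)
  v2: (1-0.347)·(-3.26,0.6) + 0.347·(-2.02,0.18) = (-2.8297,0.4543)
  v3: (1-0.347)·(-2.68,-2.15) + 0.347·(0.17,-1.79) = (-1.6911,-2.0251)
Shoelace sum Σ(x_i·y_{i+1} − x_{i+1}·y_i):
  i=1: 4.6783·0.4543 − -2.8297·1.0563 = +5.1142 (running +5.1142)
  i=2: -2.8297·-2.0251 − -1.6911·0.4543 = +6.4986 (running +11.6128)
  i=3: -1.6911·1.0563 − 4.6783·-2.0251 = +7.6877 (running +19.3005)
Area = |Σ|/2 = |19.3005|/2 = 9.6503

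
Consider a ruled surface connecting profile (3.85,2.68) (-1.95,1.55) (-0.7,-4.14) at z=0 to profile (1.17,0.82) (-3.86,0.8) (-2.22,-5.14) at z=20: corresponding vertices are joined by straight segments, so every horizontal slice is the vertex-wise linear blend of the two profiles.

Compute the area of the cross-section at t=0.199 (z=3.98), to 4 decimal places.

Area at t=0.199: 16.8090

Cross-section at t=0.199: each vertex is (1-t)·p0[i] + t·p1[i].
  v1: (1-0.199)·(3.85,2.68) + 0.199·(1.17,0.82) = (3.3167,2.3099)
  v2: (1-0.199)·(-1.95,1.55) + 0.199·(-3.86,0.8) = (-2.3301,1.4007)
  v3: (1-0.199)·(-0.7,-4.14) + 0.199·(-2.22,-5.14) = (-1.0025,-4.3390)
Shoelace sum Σ(x_i·y_{i+1} − x_{i+1}·y_i):
  i=1: 3.3167·1.4007 − -2.3301·2.3099 = +10.0280 (running +10.0280)
  i=2: -2.3301·-4.3390 − -1.0025·1.4007 = +11.5145 (running +21.5425)
  i=3: -1.0025·2.3099 − 3.3167·-4.3390 = +12.0755 (running +33.6180)
Area = |Σ|/2 = |33.6180|/2 = 16.8090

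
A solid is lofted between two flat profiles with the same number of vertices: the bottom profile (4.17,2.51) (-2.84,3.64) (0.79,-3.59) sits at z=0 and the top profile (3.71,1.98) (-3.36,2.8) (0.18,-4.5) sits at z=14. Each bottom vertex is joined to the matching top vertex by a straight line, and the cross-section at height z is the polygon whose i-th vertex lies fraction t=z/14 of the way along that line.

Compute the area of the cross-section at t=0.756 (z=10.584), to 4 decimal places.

Cross-section at t=0.756: each vertex is (1-t)·p0[i] + t·p1[i].
  v1: (1-0.756)·(4.17,2.51) + 0.756·(3.71,1.98) = (3.8222,2.1093)
  v2: (1-0.756)·(-2.84,3.64) + 0.756·(-3.36,2.8) = (-3.2331,3.0050)
  v3: (1-0.756)·(0.79,-3.59) + 0.756·(0.18,-4.5) = (0.3288,-4.2780)
Shoelace sum Σ(x_i·y_{i+1} − x_{i+1}·y_i):
  i=1: 3.8222·3.0050 − -3.2331·2.1093 = +18.3054 (running +18.3054)
  i=2: -3.2331·-4.2780 − 0.3288·3.0050 = +12.8430 (running +31.1484)
  i=3: 0.3288·2.1093 − 3.8222·-4.2780 = +17.0450 (running +48.1934)
Area = |Σ|/2 = |48.1934|/2 = 24.0967

Area at t=0.756: 24.0967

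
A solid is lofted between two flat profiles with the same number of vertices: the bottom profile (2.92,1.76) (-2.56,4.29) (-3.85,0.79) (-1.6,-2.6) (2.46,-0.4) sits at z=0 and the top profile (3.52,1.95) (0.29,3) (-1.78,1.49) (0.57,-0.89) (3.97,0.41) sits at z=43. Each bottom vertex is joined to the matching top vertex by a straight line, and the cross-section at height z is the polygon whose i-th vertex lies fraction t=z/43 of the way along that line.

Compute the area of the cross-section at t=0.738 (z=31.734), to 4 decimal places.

Cross-section at t=0.738: each vertex is (1-t)·p0[i] + t·p1[i].
  v1: (1-0.738)·(2.92,1.76) + 0.738·(3.52,1.95) = (3.3628,1.9002)
  v2: (1-0.738)·(-2.56,4.29) + 0.738·(0.29,3) = (-0.4567,3.3380)
  v3: (1-0.738)·(-3.85,0.79) + 0.738·(-1.78,1.49) = (-2.3223,1.3066)
  v4: (1-0.738)·(-1.6,-2.6) + 0.738·(0.57,-0.89) = (0.0015,-1.3380)
  v5: (1-0.738)·(2.46,-0.4) + 0.738·(3.97,0.41) = (3.5744,0.1978)
Shoelace sum Σ(x_i·y_{i+1} − x_{i+1}·y_i):
  i=1: 3.3628·3.3380 − -0.4567·1.9002 = +12.0928 (running +12.0928)
  i=2: -0.4567·1.3066 − -2.3223·3.3380 = +7.1552 (running +19.2480)
  i=3: -2.3223·-1.3380 − 0.0015·1.3066 = +3.1054 (running +22.3534)
  i=4: 0.0015·0.1978 − 3.5744·-1.3380 = +4.7829 (running +27.1363)
  i=5: 3.5744·1.9002 − 3.3628·0.1978 = +6.1270 (running +33.2633)
Area = |Σ|/2 = |33.2633|/2 = 16.6317

Area at t=0.738: 16.6317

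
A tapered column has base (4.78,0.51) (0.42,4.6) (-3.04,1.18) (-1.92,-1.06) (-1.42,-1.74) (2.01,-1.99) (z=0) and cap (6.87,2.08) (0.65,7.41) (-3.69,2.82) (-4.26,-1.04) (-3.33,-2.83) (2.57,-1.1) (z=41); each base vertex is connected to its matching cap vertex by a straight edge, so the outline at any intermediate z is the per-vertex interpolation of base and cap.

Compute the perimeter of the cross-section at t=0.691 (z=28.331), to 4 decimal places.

Perimeter at t=0.691: 28.4869

Cross-section at t=0.691: each vertex is (1-t)·p0[i] + t·p1[i].
  v1: (1-0.691)·(4.78,0.51) + 0.691·(6.87,2.08) = (6.2242,1.5949)
  v2: (1-0.691)·(0.42,4.6) + 0.691·(0.65,7.41) = (0.5789,6.5417)
  v3: (1-0.691)·(-3.04,1.18) + 0.691·(-3.69,2.82) = (-3.4891,2.3132)
  v4: (1-0.691)·(-1.92,-1.06) + 0.691·(-4.26,-1.04) = (-3.5369,-1.0462)
  v5: (1-0.691)·(-1.42,-1.74) + 0.691·(-3.33,-2.83) = (-2.7398,-2.4932)
  v6: (1-0.691)·(2.01,-1.99) + 0.691·(2.57,-1.1) = (2.3970,-1.3750)
Perimeter = Σ |v_{i+1} − v_i|:
  edge 1→2: √(-5.6453² + 4.9468²) = 7.5060 (running 7.5060)
  edge 2→3: √(-4.0681² + -4.2285²) = 5.8676 (running 13.3737)
  edge 3→4: √(-0.0478² + -3.3594²) = 3.3598 (running 16.7334)
  edge 4→5: √(0.7971² + -1.4470²) = 1.6520 (running 18.3855)
  edge 5→6: √(5.1368² + 1.1182²) = 5.2571 (running 23.6425)
  edge 6→1: √(3.8272² + 2.9699²) = 4.8444 (running 28.4869)
Perimeter = 28.4869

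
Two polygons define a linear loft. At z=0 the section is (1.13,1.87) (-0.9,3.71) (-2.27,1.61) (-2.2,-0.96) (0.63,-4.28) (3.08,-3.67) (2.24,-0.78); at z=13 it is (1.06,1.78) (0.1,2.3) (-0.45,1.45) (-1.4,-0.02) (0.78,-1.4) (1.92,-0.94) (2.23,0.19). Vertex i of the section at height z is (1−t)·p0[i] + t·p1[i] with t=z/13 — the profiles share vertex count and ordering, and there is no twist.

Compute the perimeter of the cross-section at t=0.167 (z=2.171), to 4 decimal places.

Perimeter at t=0.167: 18.8505

Cross-section at t=0.167: each vertex is (1-t)·p0[i] + t·p1[i].
  v1: (1-0.167)·(1.13,1.87) + 0.167·(1.06,1.78) = (1.1183,1.8550)
  v2: (1-0.167)·(-0.9,3.71) + 0.167·(0.1,2.3) = (-0.7330,3.4745)
  v3: (1-0.167)·(-2.27,1.61) + 0.167·(-0.45,1.45) = (-1.9661,1.5833)
  v4: (1-0.167)·(-2.2,-0.96) + 0.167·(-1.4,-0.02) = (-2.0664,-0.8030)
  v5: (1-0.167)·(0.63,-4.28) + 0.167·(0.78,-1.4) = (0.6551,-3.7990)
  v6: (1-0.167)·(3.08,-3.67) + 0.167·(1.92,-0.94) = (2.8863,-3.2141)
  v7: (1-0.167)·(2.24,-0.78) + 0.167·(2.23,0.19) = (2.2383,-0.6180)
Perimeter = Σ |v_{i+1} − v_i|:
  edge 1→2: √(-1.8513² + 1.6196²) = 2.4597 (running 2.4597)
  edge 2→3: √(-1.2331² + -1.8913²) = 2.2577 (running 4.7175)
  edge 3→4: √(-0.1003² + -2.3863²) = 2.3884 (running 7.1059)
  edge 4→5: √(2.7214² + -2.9960²) = 4.0475 (running 11.1534)
  edge 5→6: √(2.2312² + 0.5850²) = 2.3066 (running 13.4600)
  edge 6→7: √(-0.6480² + 2.5961²) = 2.6757 (running 16.1357)
  edge 7→1: √(-1.1200² + 2.4730²) = 2.7148 (running 18.8505)
Perimeter = 18.8505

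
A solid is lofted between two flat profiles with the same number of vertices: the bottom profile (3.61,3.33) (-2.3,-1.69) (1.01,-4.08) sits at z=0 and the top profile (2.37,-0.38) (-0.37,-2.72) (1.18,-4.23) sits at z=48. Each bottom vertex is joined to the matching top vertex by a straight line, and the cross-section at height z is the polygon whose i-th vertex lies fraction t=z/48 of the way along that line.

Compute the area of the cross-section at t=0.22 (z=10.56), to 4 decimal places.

Cross-section at t=0.22: each vertex is (1-t)·p0[i] + t·p1[i].
  v1: (1-0.22)·(3.61,3.33) + 0.22·(2.37,-0.38) = (3.3372,2.5138)
  v2: (1-0.22)·(-2.3,-1.69) + 0.22·(-0.37,-2.72) = (-1.8754,-1.9166)
  v3: (1-0.22)·(1.01,-4.08) + 0.22·(1.18,-4.23) = (1.0474,-4.1130)
Shoelace sum Σ(x_i·y_{i+1} − x_{i+1}·y_i):
  i=1: 3.3372·-1.9166 − -1.8754·2.5138 = -1.6817 (running -1.6817)
  i=2: -1.8754·-4.1130 − 1.0474·-1.9166 = +9.7210 (running +8.0393)
  i=3: 1.0474·2.5138 − 3.3372·-4.1130 = +16.3589 (running +24.3981)
Area = |Σ|/2 = |24.3981|/2 = 12.1991

Area at t=0.22: 12.1991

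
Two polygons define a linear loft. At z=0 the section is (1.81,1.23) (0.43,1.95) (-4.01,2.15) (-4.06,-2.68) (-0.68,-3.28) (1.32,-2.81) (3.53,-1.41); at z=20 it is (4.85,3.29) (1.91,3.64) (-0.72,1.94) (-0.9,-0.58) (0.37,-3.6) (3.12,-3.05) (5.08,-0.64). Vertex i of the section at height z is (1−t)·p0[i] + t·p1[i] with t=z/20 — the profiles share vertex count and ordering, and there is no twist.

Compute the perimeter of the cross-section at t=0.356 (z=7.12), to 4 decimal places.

Cross-section at t=0.356: each vertex is (1-t)·p0[i] + t·p1[i].
  v1: (1-0.356)·(1.81,1.23) + 0.356·(4.85,3.29) = (2.8922,1.9634)
  v2: (1-0.356)·(0.43,1.95) + 0.356·(1.91,3.64) = (0.9569,2.5516)
  v3: (1-0.356)·(-4.01,2.15) + 0.356·(-0.72,1.94) = (-2.8388,2.0752)
  v4: (1-0.356)·(-4.06,-2.68) + 0.356·(-0.9,-0.58) = (-2.9350,-1.9324)
  v5: (1-0.356)·(-0.68,-3.28) + 0.356·(0.37,-3.6) = (-0.3062,-3.3939)
  v6: (1-0.356)·(1.32,-2.81) + 0.356·(3.12,-3.05) = (1.9608,-2.8954)
  v7: (1-0.356)·(3.53,-1.41) + 0.356·(5.08,-0.64) = (4.0818,-1.1359)
Perimeter = Σ |v_{i+1} − v_i|:
  edge 1→2: √(-1.9354² + 0.5883²) = 2.0228 (running 2.0228)
  edge 2→3: √(-3.7956² + -0.4764²) = 3.8254 (running 5.8482)
  edge 3→4: √(-0.0963² + -4.0076²) = 4.0088 (running 9.8570)
  edge 4→5: √(2.6288² + -1.4615²) = 3.0078 (running 12.8648)
  edge 5→6: √(2.2670² + 0.4985²) = 2.3212 (running 15.1860)
  edge 6→7: √(2.1210² + 1.7596²) = 2.7558 (running 17.9418)
  edge 7→1: √(-1.1896² + 3.0992²) = 3.3197 (running 21.2615)
Perimeter = 21.2615

Perimeter at t=0.356: 21.2615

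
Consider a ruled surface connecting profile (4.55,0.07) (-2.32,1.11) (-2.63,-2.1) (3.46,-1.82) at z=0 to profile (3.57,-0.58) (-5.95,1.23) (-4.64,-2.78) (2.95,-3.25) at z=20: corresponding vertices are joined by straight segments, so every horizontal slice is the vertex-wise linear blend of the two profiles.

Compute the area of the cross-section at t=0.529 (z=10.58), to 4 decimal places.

Cross-section at t=0.529: each vertex is (1-t)·p0[i] + t·p1[i].
  v1: (1-0.529)·(4.55,0.07) + 0.529·(3.57,-0.58) = (4.0316,-0.2738)
  v2: (1-0.529)·(-2.32,1.11) + 0.529·(-5.95,1.23) = (-4.2403,1.1735)
  v3: (1-0.529)·(-2.63,-2.1) + 0.529·(-4.64,-2.78) = (-3.6933,-2.4597)
  v4: (1-0.529)·(3.46,-1.82) + 0.529·(2.95,-3.25) = (3.1902,-2.5765)
Shoelace sum Σ(x_i·y_{i+1} − x_{i+1}·y_i):
  i=1: 4.0316·1.1735 − -4.2403·-0.2738 = +3.5698 (running +3.5698)
  i=2: -4.2403·-2.4597 − -3.6933·1.1735 = +14.7639 (running +18.3337)
  i=3: -3.6933·-2.5765 − 3.1902·-2.4597 = +17.3627 (running +35.6963)
  i=4: 3.1902·-0.2738 − 4.0316·-2.5765 = +9.5136 (running +45.2099)
Area = |Σ|/2 = |45.2099|/2 = 22.6050

Area at t=0.529: 22.6050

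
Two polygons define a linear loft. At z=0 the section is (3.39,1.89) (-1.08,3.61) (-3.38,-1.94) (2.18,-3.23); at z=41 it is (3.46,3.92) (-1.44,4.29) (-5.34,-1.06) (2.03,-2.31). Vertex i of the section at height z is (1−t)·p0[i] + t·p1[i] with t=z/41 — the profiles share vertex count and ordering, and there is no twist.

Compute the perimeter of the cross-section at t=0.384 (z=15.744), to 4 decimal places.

Cross-section at t=0.384: each vertex is (1-t)·p0[i] + t·p1[i].
  v1: (1-0.384)·(3.39,1.89) + 0.384·(3.46,3.92) = (3.4169,2.6695)
  v2: (1-0.384)·(-1.08,3.61) + 0.384·(-1.44,4.29) = (-1.2182,3.8711)
  v3: (1-0.384)·(-3.38,-1.94) + 0.384·(-5.34,-1.06) = (-4.1326,-1.6021)
  v4: (1-0.384)·(2.18,-3.23) + 0.384·(2.03,-2.31) = (2.1224,-2.8767)
Perimeter = Σ |v_{i+1} − v_i|:
  edge 1→2: √(-4.6351² + 1.2016²) = 4.7883 (running 4.7883)
  edge 2→3: √(-2.9144² + -5.4732²) = 6.2008 (running 10.9891)
  edge 3→4: √(6.2550² + -1.2746²) = 6.3836 (running 17.3727)
  edge 4→1: √(1.2945² + 5.5462²) = 5.6953 (running 23.0680)
Perimeter = 23.0680

Perimeter at t=0.384: 23.0680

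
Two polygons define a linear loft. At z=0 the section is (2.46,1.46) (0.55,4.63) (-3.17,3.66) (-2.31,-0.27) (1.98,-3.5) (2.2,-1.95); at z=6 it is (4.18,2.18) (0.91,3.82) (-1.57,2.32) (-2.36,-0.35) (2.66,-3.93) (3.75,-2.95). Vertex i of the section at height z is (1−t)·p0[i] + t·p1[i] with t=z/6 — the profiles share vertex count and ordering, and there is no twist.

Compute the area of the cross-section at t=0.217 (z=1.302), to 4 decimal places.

Cross-section at t=0.217: each vertex is (1-t)·p0[i] + t·p1[i].
  v1: (1-0.217)·(2.46,1.46) + 0.217·(4.18,2.18) = (2.8332,1.6162)
  v2: (1-0.217)·(0.55,4.63) + 0.217·(0.91,3.82) = (0.6281,4.4542)
  v3: (1-0.217)·(-3.17,3.66) + 0.217·(-1.57,2.32) = (-2.8228,3.3692)
  v4: (1-0.217)·(-2.31,-0.27) + 0.217·(-2.36,-0.35) = (-2.3209,-0.2874)
  v5: (1-0.217)·(1.98,-3.5) + 0.217·(2.66,-3.93) = (2.1276,-3.5933)
  v6: (1-0.217)·(2.2,-1.95) + 0.217·(3.75,-2.95) = (2.5364,-2.1670)
Shoelace sum Σ(x_i·y_{i+1} − x_{i+1}·y_i):
  i=1: 2.8332·4.4542 − 0.6281·1.6162 = +11.6047 (running +11.6047)
  i=2: 0.6281·3.3692 − -2.8228·4.4542 = +14.6897 (running +26.2944)
  i=3: -2.8228·-0.2874 − -2.3209·3.3692 = +8.6306 (running +34.9250)
  i=4: -2.3209·-3.5933 − 2.1276·-0.2874 = +8.9509 (running +43.8759)
  i=5: 2.1276·-2.1670 − 2.5364·-3.5933 = +4.5035 (running +48.3794)
  i=6: 2.5364·1.6162 − 2.8332·-2.1670 = +10.2390 (running +58.6184)
Area = |Σ|/2 = |58.6184|/2 = 29.3092

Area at t=0.217: 29.3092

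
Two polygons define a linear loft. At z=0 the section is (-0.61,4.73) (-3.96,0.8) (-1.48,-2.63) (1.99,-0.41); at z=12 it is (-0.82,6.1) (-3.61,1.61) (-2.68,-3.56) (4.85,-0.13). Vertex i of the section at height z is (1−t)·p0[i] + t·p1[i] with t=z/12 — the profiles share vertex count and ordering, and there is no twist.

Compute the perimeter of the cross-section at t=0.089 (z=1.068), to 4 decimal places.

Perimeter at t=0.089: 19.9086

Cross-section at t=0.089: each vertex is (1-t)·p0[i] + t·p1[i].
  v1: (1-0.089)·(-0.61,4.73) + 0.089·(-0.82,6.1) = (-0.6287,4.8519)
  v2: (1-0.089)·(-3.96,0.8) + 0.089·(-3.61,1.61) = (-3.9288,0.8721)
  v3: (1-0.089)·(-1.48,-2.63) + 0.089·(-2.68,-3.56) = (-1.5868,-2.7128)
  v4: (1-0.089)·(1.99,-0.41) + 0.089·(4.85,-0.13) = (2.2445,-0.3851)
Perimeter = Σ |v_{i+1} − v_i|:
  edge 1→2: √(-3.3002² + -3.9798²) = 5.1701 (running 5.1701)
  edge 2→3: √(2.3420² + -3.5849²) = 4.2821 (running 9.4522)
  edge 3→4: √(3.8313² + 2.3277²) = 4.4830 (running 13.9352)
  edge 4→1: √(-2.8732² + 5.2370²) = 5.9734 (running 19.9086)
Perimeter = 19.9086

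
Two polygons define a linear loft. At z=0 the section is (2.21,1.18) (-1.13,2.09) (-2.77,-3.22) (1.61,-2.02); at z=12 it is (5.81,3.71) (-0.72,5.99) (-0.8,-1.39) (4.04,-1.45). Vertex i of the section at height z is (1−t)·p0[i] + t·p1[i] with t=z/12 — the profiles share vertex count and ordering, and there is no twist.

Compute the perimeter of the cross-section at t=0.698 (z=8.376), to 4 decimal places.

Cross-section at t=0.698: each vertex is (1-t)·p0[i] + t·p1[i].
  v1: (1-0.698)·(2.21,1.18) + 0.698·(5.81,3.71) = (4.7228,2.9459)
  v2: (1-0.698)·(-1.13,2.09) + 0.698·(-0.72,5.99) = (-0.8438,4.8122)
  v3: (1-0.698)·(-2.77,-3.22) + 0.698·(-0.8,-1.39) = (-1.3949,-1.9427)
  v4: (1-0.698)·(1.61,-2.02) + 0.698·(4.04,-1.45) = (3.3061,-1.6221)
Perimeter = Σ |v_{i+1} − v_i|:
  edge 1→2: √(-5.5666² + 1.8663²) = 5.8711 (running 5.8711)
  edge 2→3: √(-0.5511² + -6.7549²) = 6.7773 (running 12.6484)
  edge 3→4: √(4.7011² + 0.3205²) = 4.7120 (running 17.3604)
  edge 4→1: √(1.4167² + 4.5681²) = 4.7827 (running 22.1431)
Perimeter = 22.1431

Perimeter at t=0.698: 22.1431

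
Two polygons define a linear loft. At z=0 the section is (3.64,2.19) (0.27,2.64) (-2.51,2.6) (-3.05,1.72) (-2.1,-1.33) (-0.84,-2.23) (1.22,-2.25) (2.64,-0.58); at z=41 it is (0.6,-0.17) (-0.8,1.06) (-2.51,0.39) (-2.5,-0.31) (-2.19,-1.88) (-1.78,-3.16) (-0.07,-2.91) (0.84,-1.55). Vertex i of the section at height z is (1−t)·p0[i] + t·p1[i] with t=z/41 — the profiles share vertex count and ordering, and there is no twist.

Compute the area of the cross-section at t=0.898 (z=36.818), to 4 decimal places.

Cross-section at t=0.898: each vertex is (1-t)·p0[i] + t·p1[i].
  v1: (1-0.898)·(3.64,2.19) + 0.898·(0.6,-0.17) = (0.9101,0.0707)
  v2: (1-0.898)·(0.27,2.64) + 0.898·(-0.8,1.06) = (-0.6909,1.2212)
  v3: (1-0.898)·(-2.51,2.6) + 0.898·(-2.51,0.39) = (-2.5100,0.6154)
  v4: (1-0.898)·(-3.05,1.72) + 0.898·(-2.5,-0.31) = (-2.5561,-0.1029)
  v5: (1-0.898)·(-2.1,-1.33) + 0.898·(-2.19,-1.88) = (-2.1808,-1.8239)
  v6: (1-0.898)·(-0.84,-2.23) + 0.898·(-1.78,-3.16) = (-1.6841,-3.0651)
  v7: (1-0.898)·(1.22,-2.25) + 0.898·(-0.07,-2.91) = (0.0616,-2.8427)
  v8: (1-0.898)·(2.64,-0.58) + 0.898·(0.84,-1.55) = (1.0236,-1.4511)
Shoelace sum Σ(x_i·y_{i+1} − x_{i+1}·y_i):
  i=1: 0.9101·1.2212 − -0.6909·0.0707 = +1.1602 (running +1.1602)
  i=2: -0.6909·0.6154 − -2.5100·1.2212 = +2.6399 (running +3.8002)
  i=3: -2.5100·-0.1029 − -2.5561·0.6154 = +1.8315 (running +5.6316)
  i=4: -2.5561·-1.8239 − -2.1808·-0.1029 = +4.4376 (running +10.0692)
  i=5: -2.1808·-3.0651 − -1.6841·-1.8239 = +3.6129 (running +13.6820)
  i=6: -1.6841·-2.8427 − 0.0616·-3.0651 = +4.9762 (running +18.6582)
  i=7: 0.0616·-1.4511 − 1.0236·-2.8427 = +2.8204 (running +21.4786)
  i=8: 1.0236·0.0707 − 0.9101·-1.4511 = +1.3930 (running +22.8716)
Area = |Σ|/2 = |22.8716|/2 = 11.4358

Area at t=0.898: 11.4358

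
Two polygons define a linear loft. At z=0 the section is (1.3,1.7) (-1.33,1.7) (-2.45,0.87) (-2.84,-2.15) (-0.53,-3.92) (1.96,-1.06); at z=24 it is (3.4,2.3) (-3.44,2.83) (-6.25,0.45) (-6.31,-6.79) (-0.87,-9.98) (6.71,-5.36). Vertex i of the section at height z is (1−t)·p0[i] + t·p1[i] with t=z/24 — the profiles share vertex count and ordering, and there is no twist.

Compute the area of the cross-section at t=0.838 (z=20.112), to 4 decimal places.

Cross-section at t=0.838: each vertex is (1-t)·p0[i] + t·p1[i].
  v1: (1-0.838)·(1.3,1.7) + 0.838·(3.4,2.3) = (3.0598,2.2028)
  v2: (1-0.838)·(-1.33,1.7) + 0.838·(-3.44,2.83) = (-3.0982,2.6469)
  v3: (1-0.838)·(-2.45,0.87) + 0.838·(-6.25,0.45) = (-5.6344,0.5180)
  v4: (1-0.838)·(-2.84,-2.15) + 0.838·(-6.31,-6.79) = (-5.7479,-6.0383)
  v5: (1-0.838)·(-0.53,-3.92) + 0.838·(-0.87,-9.98) = (-0.8149,-8.9983)
  v6: (1-0.838)·(1.96,-1.06) + 0.838·(6.71,-5.36) = (5.9405,-4.6634)
Shoelace sum Σ(x_i·y_{i+1} − x_{i+1}·y_i):
  i=1: 3.0598·2.6469 − -3.0982·2.2028 = +14.9238 (running +14.9238)
  i=2: -3.0982·0.5180 − -5.6344·2.6469 = +13.3089 (running +28.2327)
  i=3: -5.6344·-6.0383 − -5.7479·0.5180 = +36.9999 (running +65.2326)
  i=4: -5.7479·-8.9983 − -0.8149·-6.0383 = +46.8001 (running +112.0328)
  i=5: -0.8149·-4.6634 − 5.9405·-8.9983 = +57.2546 (running +169.2873)
  i=6: 5.9405·2.2028 − 3.0598·-4.6634 = +27.3548 (running +196.6421)
Area = |Σ|/2 = |196.6421|/2 = 98.3211

Area at t=0.838: 98.3211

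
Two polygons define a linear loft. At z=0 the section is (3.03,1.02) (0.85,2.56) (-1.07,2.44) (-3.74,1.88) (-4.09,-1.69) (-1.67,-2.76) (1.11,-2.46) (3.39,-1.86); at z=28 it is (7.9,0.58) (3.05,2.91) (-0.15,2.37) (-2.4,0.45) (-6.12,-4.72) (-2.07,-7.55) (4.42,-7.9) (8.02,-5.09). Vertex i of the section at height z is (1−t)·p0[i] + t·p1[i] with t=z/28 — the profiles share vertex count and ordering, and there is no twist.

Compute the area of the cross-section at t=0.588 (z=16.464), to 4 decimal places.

Area at t=0.588: 72.0636

Cross-section at t=0.588: each vertex is (1-t)·p0[i] + t·p1[i].
  v1: (1-0.588)·(3.03,1.02) + 0.588·(7.9,0.58) = (5.8936,0.7613)
  v2: (1-0.588)·(0.85,2.56) + 0.588·(3.05,2.91) = (2.1436,2.7658)
  v3: (1-0.588)·(-1.07,2.44) + 0.588·(-0.15,2.37) = (-0.5290,2.3988)
  v4: (1-0.588)·(-3.74,1.88) + 0.588·(-2.4,0.45) = (-2.9521,1.0392)
  v5: (1-0.588)·(-4.09,-1.69) + 0.588·(-6.12,-4.72) = (-5.2836,-3.4716)
  v6: (1-0.588)·(-1.67,-2.76) + 0.588·(-2.07,-7.55) = (-1.9052,-5.5765)
  v7: (1-0.588)·(1.11,-2.46) + 0.588·(4.42,-7.9) = (3.0563,-5.6587)
  v8: (1-0.588)·(3.39,-1.86) + 0.588·(8.02,-5.09) = (6.1124,-3.7592)
Shoelace sum Σ(x_i·y_{i+1} − x_{i+1}·y_i):
  i=1: 5.8936·2.7658 − 2.1436·0.7613 = +14.6685 (running +14.6685)
  i=2: 2.1436·2.3988 − -0.5290·2.7658 = +6.6054 (running +21.2739)
  i=3: -0.5290·1.0392 − -2.9521·2.3988 = +6.5318 (running +27.8057)
  i=4: -2.9521·-3.4716 − -5.2836·1.0392 = +15.7391 (running +43.5448)
  i=5: -5.2836·-5.5765 − -1.9052·-3.4716 = +22.8502 (running +66.3950)
  i=6: -1.9052·-5.6587 − 3.0563·-5.5765 = +27.8244 (running +94.2194)
  i=7: 3.0563·-3.7592 − 6.1124·-5.6587 = +23.0993 (running +117.3187)
  i=8: 6.1124·0.7613 − 5.8936·-3.7592 = +26.8086 (running +144.1273)
Area = |Σ|/2 = |144.1273|/2 = 72.0636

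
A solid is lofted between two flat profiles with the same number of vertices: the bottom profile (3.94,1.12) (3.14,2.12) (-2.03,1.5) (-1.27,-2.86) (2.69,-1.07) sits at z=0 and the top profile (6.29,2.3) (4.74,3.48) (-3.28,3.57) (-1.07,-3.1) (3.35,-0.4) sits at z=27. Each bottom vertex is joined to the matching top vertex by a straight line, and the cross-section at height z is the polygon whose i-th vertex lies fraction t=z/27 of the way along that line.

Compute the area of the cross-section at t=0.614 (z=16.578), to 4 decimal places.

Area at t=0.614: 29.4516

Cross-section at t=0.614: each vertex is (1-t)·p0[i] + t·p1[i].
  v1: (1-0.614)·(3.94,1.12) + 0.614·(6.29,2.3) = (5.3829,1.8445)
  v2: (1-0.614)·(3.14,2.12) + 0.614·(4.74,3.48) = (4.1224,2.9550)
  v3: (1-0.614)·(-2.03,1.5) + 0.614·(-3.28,3.57) = (-2.7975,2.7710)
  v4: (1-0.614)·(-1.27,-2.86) + 0.614·(-1.07,-3.1) = (-1.1472,-3.0074)
  v5: (1-0.614)·(2.69,-1.07) + 0.614·(3.35,-0.4) = (3.0952,-0.6586)
Shoelace sum Σ(x_i·y_{i+1} − x_{i+1}·y_i):
  i=1: 5.3829·2.9550 − 4.1224·1.8445 = +8.3028 (running +8.3028)
  i=2: 4.1224·2.7710 − -2.7975·2.9550 = +19.6898 (running +27.9926)
  i=3: -2.7975·-3.0074 − -1.1472·2.7710 = +11.5920 (running +39.5846)
  i=4: -1.1472·-0.6586 − 3.0952·-3.0074 = +10.0641 (running +49.6487)
  i=5: 3.0952·1.8445 − 5.3829·-0.6586 = +9.2545 (running +58.9032)
Area = |Σ|/2 = |58.9032|/2 = 29.4516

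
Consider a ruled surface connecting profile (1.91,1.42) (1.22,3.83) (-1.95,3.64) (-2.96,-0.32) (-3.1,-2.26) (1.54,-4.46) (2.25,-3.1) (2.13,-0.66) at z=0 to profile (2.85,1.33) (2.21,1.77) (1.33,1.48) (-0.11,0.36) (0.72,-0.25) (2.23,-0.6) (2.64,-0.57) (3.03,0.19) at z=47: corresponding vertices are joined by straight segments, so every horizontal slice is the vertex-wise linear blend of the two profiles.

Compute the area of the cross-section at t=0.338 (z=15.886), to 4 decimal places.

Area at t=0.338: 20.8474

Cross-section at t=0.338: each vertex is (1-t)·p0[i] + t·p1[i].
  v1: (1-0.338)·(1.91,1.42) + 0.338·(2.85,1.33) = (2.2277,1.3896)
  v2: (1-0.338)·(1.22,3.83) + 0.338·(2.21,1.77) = (1.5546,3.1337)
  v3: (1-0.338)·(-1.95,3.64) + 0.338·(1.33,1.48) = (-0.8414,2.9099)
  v4: (1-0.338)·(-2.96,-0.32) + 0.338·(-0.11,0.36) = (-1.9967,-0.0902)
  v5: (1-0.338)·(-3.1,-2.26) + 0.338·(0.72,-0.25) = (-1.8088,-1.5806)
  v6: (1-0.338)·(1.54,-4.46) + 0.338·(2.23,-0.6) = (1.7732,-3.1553)
  v7: (1-0.338)·(2.25,-3.1) + 0.338·(2.64,-0.57) = (2.3818,-2.2449)
  v8: (1-0.338)·(2.13,-0.66) + 0.338·(3.03,0.19) = (2.4342,-0.3727)
Shoelace sum Σ(x_i·y_{i+1} − x_{i+1}·y_i):
  i=1: 2.2277·3.1337 − 1.5546·1.3896 = +4.8208 (running +4.8208)
  i=2: 1.5546·2.9099 − -0.8414·3.1337 = +7.1604 (running +11.9812)
  i=3: -0.8414·-0.0902 − -1.9967·2.9099 = +5.8861 (running +17.8673)
  i=4: -1.9967·-1.5806 − -1.8088·-0.0902 = +2.9929 (running +20.8602)
  i=5: -1.8088·-3.1553 − 1.7732·-1.5806 = +8.5103 (running +29.3705)
  i=6: 1.7732·-2.2449 − 2.3818·-3.1553 = +3.5348 (running +32.9053)
  i=7: 2.3818·-0.3727 − 2.4342·-2.2449 = +4.5767 (running +37.4820)
  i=8: 2.4342·1.3896 − 2.2277·-0.3727 = +4.2128 (running +41.6948)
Area = |Σ|/2 = |41.6948|/2 = 20.8474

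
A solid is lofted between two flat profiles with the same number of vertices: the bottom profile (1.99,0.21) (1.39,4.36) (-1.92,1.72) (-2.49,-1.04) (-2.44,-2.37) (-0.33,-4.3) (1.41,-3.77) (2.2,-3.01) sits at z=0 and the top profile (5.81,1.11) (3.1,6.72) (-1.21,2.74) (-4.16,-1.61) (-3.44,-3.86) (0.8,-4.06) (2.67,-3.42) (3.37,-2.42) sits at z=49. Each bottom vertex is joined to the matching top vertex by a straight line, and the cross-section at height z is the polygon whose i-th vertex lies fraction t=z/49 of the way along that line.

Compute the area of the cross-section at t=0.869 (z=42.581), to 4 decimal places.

Area at t=0.869: 56.9662

Cross-section at t=0.869: each vertex is (1-t)·p0[i] + t·p1[i].
  v1: (1-0.869)·(1.99,0.21) + 0.869·(5.81,1.11) = (5.3096,0.9921)
  v2: (1-0.869)·(1.39,4.36) + 0.869·(3.1,6.72) = (2.8760,6.4108)
  v3: (1-0.869)·(-1.92,1.72) + 0.869·(-1.21,2.74) = (-1.3030,2.6064)
  v4: (1-0.869)·(-2.49,-1.04) + 0.869·(-4.16,-1.61) = (-3.9412,-1.5353)
  v5: (1-0.869)·(-2.44,-2.37) + 0.869·(-3.44,-3.86) = (-3.3090,-3.6648)
  v6: (1-0.869)·(-0.33,-4.3) + 0.869·(0.8,-4.06) = (0.6520,-4.0914)
  v7: (1-0.869)·(1.41,-3.77) + 0.869·(2.67,-3.42) = (2.5049,-3.4658)
  v8: (1-0.869)·(2.2,-3.01) + 0.869·(3.37,-2.42) = (3.2167,-2.4973)
Shoelace sum Σ(x_i·y_{i+1} − x_{i+1}·y_i):
  i=1: 5.3096·6.4108 − 2.8760·0.9921 = +31.1856 (running +31.1856)
  i=2: 2.8760·2.6064 − -1.3030·6.4108 = +15.8493 (running +47.0349)
  i=3: -1.3030·-1.5353 − -3.9412·2.6064 = +12.2729 (running +59.3078)
  i=4: -3.9412·-3.6648 − -3.3090·-1.5353 = +9.3635 (running +68.6713)
  i=5: -3.3090·-4.0914 − 0.6520·-3.6648 = +15.9279 (running +84.5992)
  i=6: 0.6520·-3.4658 − 2.5049·-4.0914 = +7.9892 (running +92.5884)
  i=7: 2.5049·-2.4973 − 3.2167·-3.4658 = +4.8931 (running +97.4815)
  i=8: 3.2167·0.9921 − 5.3096·-2.4973 = +16.4509 (running +113.9324)
Area = |Σ|/2 = |113.9324|/2 = 56.9662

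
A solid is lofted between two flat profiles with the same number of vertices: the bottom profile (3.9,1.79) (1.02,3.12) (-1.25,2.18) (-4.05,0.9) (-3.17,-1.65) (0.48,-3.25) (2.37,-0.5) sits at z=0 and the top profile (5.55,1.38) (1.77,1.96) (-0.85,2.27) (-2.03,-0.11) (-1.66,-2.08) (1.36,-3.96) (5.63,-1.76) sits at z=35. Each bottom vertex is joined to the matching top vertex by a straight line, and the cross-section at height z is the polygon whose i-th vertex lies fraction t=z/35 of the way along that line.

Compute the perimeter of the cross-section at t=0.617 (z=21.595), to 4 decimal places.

Cross-section at t=0.617: each vertex is (1-t)·p0[i] + t·p1[i].
  v1: (1-0.617)·(3.9,1.79) + 0.617·(5.55,1.38) = (4.9181,1.5370)
  v2: (1-0.617)·(1.02,3.12) + 0.617·(1.77,1.96) = (1.4828,2.4043)
  v3: (1-0.617)·(-1.25,2.18) + 0.617·(-0.85,2.27) = (-1.0032,2.2355)
  v4: (1-0.617)·(-4.05,0.9) + 0.617·(-2.03,-0.11) = (-2.8037,0.2768)
  v5: (1-0.617)·(-3.17,-1.65) + 0.617·(-1.66,-2.08) = (-2.2383,-1.9153)
  v6: (1-0.617)·(0.48,-3.25) + 0.617·(1.36,-3.96) = (1.0230,-3.6881)
  v7: (1-0.617)·(2.37,-0.5) + 0.617·(5.63,-1.76) = (4.3814,-1.2774)
Perimeter = Σ |v_{i+1} − v_i|:
  edge 1→2: √(-3.4353² + 0.8673²) = 3.5431 (running 3.5431)
  edge 2→3: √(-2.4859² + -0.1687²) = 2.4917 (running 6.0347)
  edge 3→4: √(-1.8005² + -1.9587²) = 2.6605 (running 8.6952)
  edge 4→5: √(0.5653² + -2.1921²) = 2.2639 (running 10.9591)
  edge 5→6: √(3.2613² + -1.7728²) = 3.7120 (running 14.6711)
  edge 6→7: √(3.3585² + 2.4106²) = 4.1341 (running 18.8051)
  edge 7→1: √(0.5366² + 2.8144²) = 2.8652 (running 21.6703)
Perimeter = 21.6703

Perimeter at t=0.617: 21.6703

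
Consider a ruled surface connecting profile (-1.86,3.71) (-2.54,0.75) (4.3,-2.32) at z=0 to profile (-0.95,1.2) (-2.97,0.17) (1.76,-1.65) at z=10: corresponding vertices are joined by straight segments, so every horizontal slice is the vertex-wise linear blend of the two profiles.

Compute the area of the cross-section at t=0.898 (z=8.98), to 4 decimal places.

Area at t=0.898: 4.8674

Cross-section at t=0.898: each vertex is (1-t)·p0[i] + t·p1[i].
  v1: (1-0.898)·(-1.86,3.71) + 0.898·(-0.95,1.2) = (-1.0428,1.4560)
  v2: (1-0.898)·(-2.54,0.75) + 0.898·(-2.97,0.17) = (-2.9261,0.2292)
  v3: (1-0.898)·(4.3,-2.32) + 0.898·(1.76,-1.65) = (2.0191,-1.7183)
Shoelace sum Σ(x_i·y_{i+1} − x_{i+1}·y_i):
  i=1: -1.0428·0.2292 − -2.9261·1.4560 = +4.0215 (running +4.0215)
  i=2: -2.9261·-1.7183 − 2.0191·0.2292 = +4.5654 (running +8.5870)
  i=3: 2.0191·1.4560 − -1.0428·-1.7183 = +1.1479 (running +9.7349)
Area = |Σ|/2 = |9.7349|/2 = 4.8674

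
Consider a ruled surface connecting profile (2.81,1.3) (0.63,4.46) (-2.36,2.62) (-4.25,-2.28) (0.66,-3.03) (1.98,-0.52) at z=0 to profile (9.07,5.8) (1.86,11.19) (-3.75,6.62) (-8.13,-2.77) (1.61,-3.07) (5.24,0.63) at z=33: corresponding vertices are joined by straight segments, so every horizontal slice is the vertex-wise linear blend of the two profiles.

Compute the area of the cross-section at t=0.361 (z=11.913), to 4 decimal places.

Area at t=0.361: 62.4007

Cross-section at t=0.361: each vertex is (1-t)·p0[i] + t·p1[i].
  v1: (1-0.361)·(2.81,1.3) + 0.361·(9.07,5.8) = (5.0699,2.9245)
  v2: (1-0.361)·(0.63,4.46) + 0.361·(1.86,11.19) = (1.0740,6.8895)
  v3: (1-0.361)·(-2.36,2.62) + 0.361·(-3.75,6.62) = (-2.8618,4.0640)
  v4: (1-0.361)·(-4.25,-2.28) + 0.361·(-8.13,-2.77) = (-5.6507,-2.4569)
  v5: (1-0.361)·(0.66,-3.03) + 0.361·(1.61,-3.07) = (1.0030,-3.0444)
  v6: (1-0.361)·(1.98,-0.52) + 0.361·(5.24,0.63) = (3.1569,-0.1049)
Shoelace sum Σ(x_i·y_{i+1} − x_{i+1}·y_i):
  i=1: 5.0699·6.8895 − 1.0740·2.9245 = +31.7880 (running +31.7880)
  i=2: 1.0740·4.0640 − -2.8618·6.8895 = +24.0812 (running +55.8692)
  i=3: -2.8618·-2.4569 − -5.6507·4.0640 = +29.9955 (running +85.8647)
  i=4: -5.6507·-3.0444 − 1.0030·-2.4569 = +19.6673 (running +105.5320)
  i=5: 1.0030·-0.1049 − 3.1569·-3.0444 = +9.5057 (running +115.0377)
  i=6: 3.1569·2.9245 − 5.0699·-0.1049 = +9.7638 (running +124.8015)
Area = |Σ|/2 = |124.8015|/2 = 62.4007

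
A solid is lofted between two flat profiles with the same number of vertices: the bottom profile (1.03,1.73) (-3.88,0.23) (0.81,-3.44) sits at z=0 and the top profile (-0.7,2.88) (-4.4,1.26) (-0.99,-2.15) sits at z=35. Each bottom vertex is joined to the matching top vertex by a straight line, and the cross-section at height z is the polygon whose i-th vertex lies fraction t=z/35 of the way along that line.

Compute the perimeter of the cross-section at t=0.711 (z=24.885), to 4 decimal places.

Perimeter at t=0.711: 14.5680

Cross-section at t=0.711: each vertex is (1-t)·p0[i] + t·p1[i].
  v1: (1-0.711)·(1.03,1.73) + 0.711·(-0.7,2.88) = (-0.2000,2.5476)
  v2: (1-0.711)·(-3.88,0.23) + 0.711·(-4.4,1.26) = (-4.2497,0.9623)
  v3: (1-0.711)·(0.81,-3.44) + 0.711·(-0.99,-2.15) = (-0.4698,-2.5228)
Perimeter = Σ |v_{i+1} − v_i|:
  edge 1→2: √(-4.0497² + -1.5853²) = 4.3489 (running 4.3489)
  edge 2→3: √(3.7799² + -3.4851²) = 5.1414 (running 9.4903)
  edge 3→1: √(0.2698² + 5.0705²) = 5.0776 (running 14.5680)
Perimeter = 14.5680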